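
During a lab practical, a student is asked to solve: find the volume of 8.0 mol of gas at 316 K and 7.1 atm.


PV = nRT  (R = 0.08206 L·atm/(mol·K))
V = nRT/P = 8.0×0.08206×316/7.1
= 29.218 L

29.218 L


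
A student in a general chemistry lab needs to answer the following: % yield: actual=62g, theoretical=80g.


% yield = actual/theoretical × 100
= 62/80 × 100
= 77.5%

77.5%


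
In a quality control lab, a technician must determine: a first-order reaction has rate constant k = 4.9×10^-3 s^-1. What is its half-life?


t½ = ln2/k = 0.693147/(4.9×10^-3 s^-1)
= 141.5 s

141.5 s


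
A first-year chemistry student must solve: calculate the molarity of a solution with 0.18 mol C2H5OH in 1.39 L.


M = n/V = 0.18/1.39 = 0.129 mol/L

0.129 M


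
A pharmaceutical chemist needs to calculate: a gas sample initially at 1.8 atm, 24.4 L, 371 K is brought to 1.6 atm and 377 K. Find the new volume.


P1V1/T1 = P2V2/T2
V2 = P1V1T2/(T1P2)
= 1.8×24.4×377/(371×1.6)
= 27.894 L

27.894 L


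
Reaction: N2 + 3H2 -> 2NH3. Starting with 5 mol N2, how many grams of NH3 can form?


Mole ratio NH3:N2 = 2:1
n(NH3) = 5 × 2/1 = 10.000 mol
mass = 10.000 × 17.03 = 170.3 g

170.3 g


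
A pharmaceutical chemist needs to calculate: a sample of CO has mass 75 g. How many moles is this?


M(CO) = 28.01 g/mol
n = mass/M = 75/28.01 = 2.6776 mol

2.6776 mol


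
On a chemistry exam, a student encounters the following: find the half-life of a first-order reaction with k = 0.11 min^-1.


t½ = ln2/k = 0.693147/(0.11 min^-1)
= 6.301 min

6.301 min


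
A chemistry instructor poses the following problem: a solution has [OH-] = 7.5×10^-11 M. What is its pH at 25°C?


pOH = -log10([OH-]) = -log10(7.5×10^-11)
= 11 - log10(7.5) = 10.12
pH = 14 - pOH = 14 - 10.12 = 3.88

3.88


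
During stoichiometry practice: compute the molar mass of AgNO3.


M(AgNO3) = 1×107.87 + 1×14.01 + 3×16.0
= 107.87 + 14.01 + 48.0
= 169.88 g/mol

169.88 g/mol


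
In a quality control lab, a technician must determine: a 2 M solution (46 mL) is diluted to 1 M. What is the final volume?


C1V1 = C2V2
2 × 46 = 1 × V2
V2 = 92/1 = 92.0 mL

92.0 mL


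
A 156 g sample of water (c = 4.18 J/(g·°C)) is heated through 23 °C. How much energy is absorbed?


q = mcΔT = 156 × 4.18 × 23
= 14997.84 J

14997.84 J


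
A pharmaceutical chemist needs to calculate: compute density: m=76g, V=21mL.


ρ = mass/volume
= 76/21
= 3.619 g/mL

3.619 g/mL


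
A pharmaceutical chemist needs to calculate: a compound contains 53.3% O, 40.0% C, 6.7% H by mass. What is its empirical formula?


Assume 100 g sample. Moles of each element:
  O: 53.3/16.0 = 3.331 mol
  C: 40.0/12.01 = 3.331 mol
  H: 6.7/1.008 = 6.647 mol
Divide by smallest (3.331):
  O: 3.331/3.331 = 1.0
  C: 3.331/3.331 = 1.0
  H: 6.647/3.331 = 2.0
Empirical formula: CH2O

CH2O


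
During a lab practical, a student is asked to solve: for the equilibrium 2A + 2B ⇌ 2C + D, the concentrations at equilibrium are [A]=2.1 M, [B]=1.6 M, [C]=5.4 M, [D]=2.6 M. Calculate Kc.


Kc = [C]^2[D]/([A]^2[B]^2)
= (5.4^2 × 2.6^1)/(2.1^2 × 1.6^2)
= 75.816/11.2896
= 6.716

6.716


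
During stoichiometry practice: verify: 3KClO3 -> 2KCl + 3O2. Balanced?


Equation: 3KClO3 -> 2KCl + 3O2
Check atoms: Cl: 3≠2, K: 3≠2, O: 9≠6
Not balanced

No, not balanced


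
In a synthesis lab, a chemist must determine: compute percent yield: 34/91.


% yield = actual/theoretical × 100
= 34/91 × 100
= 37.36%

37.36%


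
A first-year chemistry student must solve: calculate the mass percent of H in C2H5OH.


M(C2H5OH) = 2×12.01 + 6×1.008 + 1×16.0 = 46.068 g/mol
Mass of H = 6 × 1.008 = 6.048 g/mol
% H = 6.048/46.068 × 100 = 13.13%

13.13%


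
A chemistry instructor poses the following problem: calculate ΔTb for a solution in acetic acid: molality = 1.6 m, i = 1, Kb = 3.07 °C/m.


ΔTb = Kb × m × i
= 3.07 × 1.6 × 1
= 4.912 °C

4.912 °C


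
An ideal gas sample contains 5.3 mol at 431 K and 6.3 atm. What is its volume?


PV = nRT  (R = 0.08206 L·atm/(mol·K))
V = nRT/P = 5.3×0.08206×431/6.3
= 29.754 L

29.754 L


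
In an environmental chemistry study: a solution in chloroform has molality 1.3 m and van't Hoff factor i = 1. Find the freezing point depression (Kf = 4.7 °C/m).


ΔTf = Kf × m × i
= 4.7 × 1.3 × 1
= 6.11 °C

6.11 °C


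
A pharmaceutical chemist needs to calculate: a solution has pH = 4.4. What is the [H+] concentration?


[H+] = 10^(-pH) = 10^(-4.4)
= 3.98×10^-5 M

3.98×10^-5 M


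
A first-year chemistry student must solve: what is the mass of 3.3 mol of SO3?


M(SO3) = 80.07 g/mol
mass = n × M = 3.3 × 80.07 = 264.23 g

264.23 g


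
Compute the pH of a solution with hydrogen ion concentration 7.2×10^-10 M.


pH = -log10([H+]) = -log10(7.2×10^-10)
= 10 - log10(7.2)
= 10 - 0.86
= 9.14

9.14


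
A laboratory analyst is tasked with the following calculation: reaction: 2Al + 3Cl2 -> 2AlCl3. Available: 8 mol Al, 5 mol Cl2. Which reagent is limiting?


Mole ratio available / coefficient:
  Al: 8/2 = 4.000
  Cl2: 5/3 = 1.667
Smaller ratio is limiting.

Cl2


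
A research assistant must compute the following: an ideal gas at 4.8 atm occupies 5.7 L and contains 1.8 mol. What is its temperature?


PV = nRT  (R = 0.08206 L·atm/(mol·K))
T = PV/(nR) = 4.8×5.7/(1.8×0.08206)
= 27.36/0.147708
= 185.23 K

185.23 K


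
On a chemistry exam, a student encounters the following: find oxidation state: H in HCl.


H is +1 with nonmetals
Oxidation number: +1

+1


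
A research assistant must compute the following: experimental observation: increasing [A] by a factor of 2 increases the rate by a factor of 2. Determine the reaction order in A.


rate ∝ [A]^n
2^n = 2 → n = 1
Order in A: 1

1


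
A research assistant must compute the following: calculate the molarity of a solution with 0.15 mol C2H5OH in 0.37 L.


M = n/V = 0.15/0.37 = 0.405 mol/L

0.405 M


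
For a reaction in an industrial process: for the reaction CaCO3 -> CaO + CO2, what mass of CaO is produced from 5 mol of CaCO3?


Mole ratio CaO:CaCO3 = 1:1
n(CaO) = 5 × 1/1 = 5.000 mol
mass = 5.000 × 56.08 = 280.4 g

280.4 g


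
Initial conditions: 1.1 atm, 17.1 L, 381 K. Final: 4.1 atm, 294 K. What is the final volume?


P1V1/T1 = P2V2/T2
V2 = P1V1T2/(T1P2)
= 1.1×17.1×294/(381×4.1)
= 3.54 L

3.54 L


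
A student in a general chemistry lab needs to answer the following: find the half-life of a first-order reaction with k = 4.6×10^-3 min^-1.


t½ = ln2/k = 0.693147/(4.6×10^-3 min^-1)
= 150.7 min

150.7 min


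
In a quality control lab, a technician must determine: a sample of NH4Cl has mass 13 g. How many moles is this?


M(NH4Cl) = 53.49 g/mol
n = mass/M = 13/53.49 = 0.243 mol

0.243 mol


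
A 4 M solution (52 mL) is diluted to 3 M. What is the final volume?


C1V1 = C2V2
4 × 52 = 3 × V2
V2 = 208/3 = 69.33 mL

69.33 mL


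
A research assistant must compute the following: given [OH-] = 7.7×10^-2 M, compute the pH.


pOH = -log10([OH-]) = -log10(7.7×10^-2)
= 2 - log10(7.7) = 1.11
pH = 14 - pOH = 14 - 1.11 = 12.89

12.89


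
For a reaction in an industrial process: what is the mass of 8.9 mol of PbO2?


M(PbO2) = 239.2 g/mol
mass = n × M = 8.9 × 239.2 = 2128.88 g

2128.88 g


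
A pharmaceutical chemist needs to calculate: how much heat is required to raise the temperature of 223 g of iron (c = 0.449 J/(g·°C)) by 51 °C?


q = mcΔT = 223 × 0.449 × 51
= 5106.48 J

5106.48 J


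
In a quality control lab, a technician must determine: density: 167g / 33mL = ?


ρ = mass/volume
= 167/33
= 5.061 g/mL

5.061 g/mL


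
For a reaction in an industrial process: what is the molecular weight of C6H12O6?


M(C6H12O6) = 6×12.01 + 12×1.008 + 6×16.0
= 72.06 + 12.1 + 96.0
= 180.16 g/mol

180.16 g/mol


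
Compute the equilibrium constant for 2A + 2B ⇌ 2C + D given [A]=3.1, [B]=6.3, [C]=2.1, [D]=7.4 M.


Kc = [C]^2[D]/([A]^2[B]^2)
= (2.1^2 × 7.4^1)/(3.1^2 × 6.3^2)
= 32.634/381.4209
= 0.08556

0.08556


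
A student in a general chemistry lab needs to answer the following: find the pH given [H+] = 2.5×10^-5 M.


pH = -log10([H+]) = -log10(2.5×10^-5)
= 5 - log10(2.5)
= 5 - 0.4
= 4.6

4.6


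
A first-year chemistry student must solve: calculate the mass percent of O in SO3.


M(SO3) = 1×32.07 + 3×16.0 = 80.07 g/mol
Mass of O = 3 × 16.0 = 48.00 g/mol
% O = 48.00/80.07 × 100 = 59.95%

59.95%


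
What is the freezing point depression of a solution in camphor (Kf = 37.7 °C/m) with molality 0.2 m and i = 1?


ΔTf = Kf × m × i
= 37.7 × 0.2 × 1
= 7.54 °C

7.54 °C


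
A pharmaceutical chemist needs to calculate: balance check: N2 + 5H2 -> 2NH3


Equation: N2 + 5H2 -> 2NH3
Check atoms: H: 10≠6, N: 2=2
Not balanced

No, not balanced


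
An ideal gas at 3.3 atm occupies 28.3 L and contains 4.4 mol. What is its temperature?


PV = nRT  (R = 0.08206 L·atm/(mol·K))
T = PV/(nR) = 3.3×28.3/(4.4×0.08206)
= 93.39/0.361064
= 258.65 K

258.65 K


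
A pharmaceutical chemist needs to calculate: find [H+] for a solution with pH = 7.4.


[H+] = 10^(-pH) = 10^(-7.4)
= 3.98×10^-8 M

3.98×10^-8 M


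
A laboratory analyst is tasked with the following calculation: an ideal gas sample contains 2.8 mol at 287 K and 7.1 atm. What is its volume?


PV = nRT  (R = 0.08206 L·atm/(mol·K))
V = nRT/P = 2.8×0.08206×287/7.1
= 9.288 L

9.288 L


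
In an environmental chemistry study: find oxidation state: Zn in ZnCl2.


Zn is +2
Oxidation number: +2

+2


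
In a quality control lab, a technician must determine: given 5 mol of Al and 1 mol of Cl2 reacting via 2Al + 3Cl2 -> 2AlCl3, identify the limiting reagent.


Mole ratio available / coefficient:
  Al: 5/2 = 2.500
  Cl2: 1/3 = 0.333
Smaller ratio is limiting.

Cl2


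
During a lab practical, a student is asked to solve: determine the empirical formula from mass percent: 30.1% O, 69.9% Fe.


Assume 100 g sample. Moles of each element:
  O: 30.1/16.0 = 1.881 mol
  Fe: 69.9/55.85 = 1.252 mol
Divide by smallest (1.252):
  O: 1.881/1.252 = 1.5
  Fe: 1.252/1.252 = 1.0
Multiply all ratios by 2 to obtain whole numbers.
Empirical formula: Fe2O3

Fe2O3


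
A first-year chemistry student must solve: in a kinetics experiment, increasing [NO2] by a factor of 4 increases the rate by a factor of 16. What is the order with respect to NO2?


rate ∝ [NO2]^n
4^n = 16 → n = 2
Order in NO2: 2

2


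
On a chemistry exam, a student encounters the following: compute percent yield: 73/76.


% yield = actual/theoretical × 100
= 73/76 × 100
= 96.05%

96.05%


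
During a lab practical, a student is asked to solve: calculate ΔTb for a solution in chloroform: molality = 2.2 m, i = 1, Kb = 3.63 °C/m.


ΔTb = Kb × m × i
= 3.63 × 2.2 × 1
= 7.986 °C

7.986 °C


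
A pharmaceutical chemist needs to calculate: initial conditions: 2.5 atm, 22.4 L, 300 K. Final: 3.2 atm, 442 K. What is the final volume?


P1V1/T1 = P2V2/T2
V2 = P1V1T2/(T1P2)
= 2.5×22.4×442/(300×3.2)
= 25.783 L

25.783 L


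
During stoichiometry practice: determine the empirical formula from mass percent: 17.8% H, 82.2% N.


Assume 100 g sample. Moles of each element:
  H: 17.8/1.008 = 17.659 mol
  N: 82.2/14.01 = 5.867 mol
Divide by smallest (5.867):
  H: 17.659/5.867 = 3.01
  N: 5.867/5.867 = 1.0
Empirical formula: NH3

NH3


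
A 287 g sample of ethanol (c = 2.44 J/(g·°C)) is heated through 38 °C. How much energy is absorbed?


q = mcΔT = 287 × 2.44 × 38
= 26610.64 J

26610.64 J


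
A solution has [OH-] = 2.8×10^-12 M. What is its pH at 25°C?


pOH = -log10([OH-]) = -log10(2.8×10^-12)
= 12 - log10(2.8) = 11.55
pH = 14 - pOH = 14 - 11.55 = 2.45

2.45


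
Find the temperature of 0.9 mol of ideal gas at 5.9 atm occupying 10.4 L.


PV = nRT  (R = 0.08206 L·atm/(mol·K))
T = PV/(nR) = 5.9×10.4/(0.9×0.08206)
= 61.36/0.073854
= 830.83 K

830.83 K


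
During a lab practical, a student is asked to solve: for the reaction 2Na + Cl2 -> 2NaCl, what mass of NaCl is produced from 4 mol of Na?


Mole ratio NaCl:Na = 2:2
n(NaCl) = 4 × 2/2 = 4.000 mol
mass = 4.000 × 58.44 = 233.76 g

233.76 g


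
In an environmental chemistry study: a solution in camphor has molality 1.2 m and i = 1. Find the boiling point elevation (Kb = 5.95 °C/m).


ΔTb = Kb × m × i
= 5.95 × 1.2 × 1
= 7.14 °C

7.14 °C


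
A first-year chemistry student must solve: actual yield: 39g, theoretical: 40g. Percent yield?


% yield = actual/theoretical × 100
= 39/40 × 100
= 97.5%

97.5%


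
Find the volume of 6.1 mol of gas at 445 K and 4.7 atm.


PV = nRT  (R = 0.08206 L·atm/(mol·K))
V = nRT/P = 6.1×0.08206×445/4.7
= 47.394 L

47.394 L


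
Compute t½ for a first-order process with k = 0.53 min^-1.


t½ = ln2/k = 0.693147/(0.53 min^-1)
= 1.308 min

1.308 min


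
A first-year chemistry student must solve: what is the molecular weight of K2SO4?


M(K2SO4) = 2×39.1 + 1×32.07 + 4×16.0
= 78.2 + 32.07 + 64.0
= 174.27 g/mol

174.27 g/mol


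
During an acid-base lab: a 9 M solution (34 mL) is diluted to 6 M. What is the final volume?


C1V1 = C2V2
9 × 34 = 6 × V2
V2 = 306/6 = 51.0 mL

51.0 mL


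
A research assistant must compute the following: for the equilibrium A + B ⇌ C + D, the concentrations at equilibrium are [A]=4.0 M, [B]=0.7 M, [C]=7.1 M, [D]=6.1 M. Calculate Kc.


Kc = [C][D]/([A][B])
= (7.1^1 × 6.1^1)/(4.0^1 × 0.7^1)
= 43.31/2.8
= 15.47

15.47


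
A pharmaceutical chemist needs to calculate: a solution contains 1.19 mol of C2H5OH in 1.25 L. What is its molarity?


M = n/V = 1.19/1.25 = 0.952 mol/L

0.952 M


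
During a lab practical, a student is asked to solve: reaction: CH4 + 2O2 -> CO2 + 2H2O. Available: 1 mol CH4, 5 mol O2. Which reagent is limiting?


Mole ratio available / coefficient:
  CH4: 1/1 = 1.000
  O2: 5/2 = 2.500
Smaller ratio is limiting.

CH4


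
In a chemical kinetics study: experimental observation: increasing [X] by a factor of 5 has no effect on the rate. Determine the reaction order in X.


rate ∝ [X]^n
rate ∝ [X]^0
Order in X: 0

0


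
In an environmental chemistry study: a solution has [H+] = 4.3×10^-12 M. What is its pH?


pH = -log10([H+]) = -log10(4.3×10^-12)
= 12 - log10(4.3)
= 12 - 0.63
= 11.37

11.37


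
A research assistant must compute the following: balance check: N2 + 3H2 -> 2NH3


Equation: N2 + 3H2 -> 2NH3
Check atoms: H: 6=6, N: 2=2
Balanced

Yes, balanced


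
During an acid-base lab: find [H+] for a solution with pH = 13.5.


[H+] = 10^(-pH) = 10^(-13.5)
= 3.16×10^-14 M

3.16×10^-14 M


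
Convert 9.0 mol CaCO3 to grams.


M(CaCO3) = 100.09 g/mol
mass = n × M = 9.0 × 100.09 = 900.81 g

900.81 g


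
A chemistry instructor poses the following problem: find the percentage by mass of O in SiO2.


M(SiO2) = 1×28.09 + 2×16.0 = 60.09 g/mol
Mass of O = 2 × 16.0 = 32.00 g/mol
% O = 32.00/60.09 × 100 = 53.25%

53.25%


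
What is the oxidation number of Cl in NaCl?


halide: -1
Oxidation number: -1

-1


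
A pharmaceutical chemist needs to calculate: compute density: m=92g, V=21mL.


ρ = mass/volume
= 92/21
= 4.381 g/mL

4.381 g/mL


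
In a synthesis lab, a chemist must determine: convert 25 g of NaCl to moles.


M(NaCl) = 58.44 g/mol
n = mass/M = 25/58.44 = 0.4278 mol

0.4278 mol


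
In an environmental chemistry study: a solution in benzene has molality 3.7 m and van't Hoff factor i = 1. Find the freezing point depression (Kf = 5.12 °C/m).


ΔTf = Kf × m × i
= 5.12 × 3.7 × 1
= 18.944 °C

18.944 °C


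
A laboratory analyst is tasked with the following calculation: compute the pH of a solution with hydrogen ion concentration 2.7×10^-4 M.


pH = -log10([H+]) = -log10(2.7×10^-4)
= 4 - log10(2.7)
= 4 - 0.43
= 3.57

3.57


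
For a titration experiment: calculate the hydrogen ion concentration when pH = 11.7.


[H+] = 10^(-pH) = 10^(-11.7)
= 2.0×10^-12 M

2.0×10^-12 M


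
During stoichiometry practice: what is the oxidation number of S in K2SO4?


2(+1) + x + 4(-2) = 0, so x = +6
Oxidation number: +6

+6


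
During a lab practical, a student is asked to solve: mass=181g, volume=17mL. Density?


ρ = mass/volume
= 181/17
= 10.647 g/mL

10.647 g/mL


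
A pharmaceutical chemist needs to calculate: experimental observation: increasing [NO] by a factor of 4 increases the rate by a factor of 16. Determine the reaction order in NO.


rate ∝ [NO]^n
4^n = 16 → n = 2
Order in NO: 2

2


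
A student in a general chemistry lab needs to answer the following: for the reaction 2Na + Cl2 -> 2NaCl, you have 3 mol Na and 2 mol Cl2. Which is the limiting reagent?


Mole ratio available / coefficient:
  Na: 3/2 = 1.500
  Cl2: 2/1 = 2.000
Smaller ratio is limiting.

Na


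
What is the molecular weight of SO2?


M(SO2) = 1×32.07 + 2×16.0
= 32.07 + 32.0
= 64.07 g/mol

64.07 g/mol


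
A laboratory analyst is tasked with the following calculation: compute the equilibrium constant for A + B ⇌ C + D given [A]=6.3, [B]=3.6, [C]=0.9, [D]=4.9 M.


Kc = [C][D]/([A][B])
= (0.9^1 × 4.9^1)/(6.3^1 × 3.6^1)
= 4.41/22.68
= 0.1944

0.1944


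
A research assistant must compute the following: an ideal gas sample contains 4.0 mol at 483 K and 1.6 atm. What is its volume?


PV = nRT  (R = 0.08206 L·atm/(mol·K))
V = nRT/P = 4.0×0.08206×483/1.6
= 99.087 L

99.087 L


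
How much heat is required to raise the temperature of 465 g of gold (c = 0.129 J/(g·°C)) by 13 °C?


q = mcΔT = 465 × 0.129 × 13
= 779.81 J

779.81 J


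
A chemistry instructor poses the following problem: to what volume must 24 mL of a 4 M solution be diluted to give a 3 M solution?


C1V1 = C2V2
4 × 24 = 3 × V2
V2 = 96/3 = 32.0 mL

32.0 mL


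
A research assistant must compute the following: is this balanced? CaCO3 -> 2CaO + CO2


Equation: CaCO3 -> 2CaO + CO2
Check atoms: C: 1=1, Ca: 1≠2, O: 3≠4
Not balanced

No, not balanced


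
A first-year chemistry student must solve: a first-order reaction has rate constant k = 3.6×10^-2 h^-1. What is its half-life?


t½ = ln2/k = 0.693147/(3.6×10^-2 h^-1)
= 19.25 h

19.25 h


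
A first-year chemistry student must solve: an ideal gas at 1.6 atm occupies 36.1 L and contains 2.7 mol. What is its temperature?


PV = nRT  (R = 0.08206 L·atm/(mol·K))
T = PV/(nR) = 1.6×36.1/(2.7×0.08206)
= 57.76/0.221562
= 260.69 K

260.69 K


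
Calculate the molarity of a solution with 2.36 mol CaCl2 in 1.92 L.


M = n/V = 2.36/1.92 = 1.229 mol/L

1.229 M


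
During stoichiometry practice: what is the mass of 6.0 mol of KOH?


M(KOH) = 56.11 g/mol
mass = n × M = 6.0 × 56.11 = 336.66 g

336.66 g


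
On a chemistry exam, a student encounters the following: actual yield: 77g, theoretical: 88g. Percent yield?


% yield = actual/theoretical × 100
= 77/88 × 100
= 87.5%

87.5%


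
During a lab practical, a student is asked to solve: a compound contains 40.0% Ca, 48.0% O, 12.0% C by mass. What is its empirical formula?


Assume 100 g sample. Moles of each element:
  Ca: 40.0/40.08 = 0.998 mol
  O: 48.0/16.0 = 3.0 mol
  C: 12.0/12.01 = 0.999 mol
Divide by smallest (0.998):
  Ca: 0.998/0.998 = 1.0
  O: 3.0/0.998 = 3.01
  C: 0.999/0.998 = 1.0
Empirical formula: CaCO3

CaCO3


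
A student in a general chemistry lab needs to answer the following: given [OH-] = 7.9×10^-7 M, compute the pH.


pOH = -log10([OH-]) = -log10(7.9×10^-7)
= 7 - log10(7.9) = 6.1
pH = 14 - pOH = 14 - 6.1 = 7.9

7.9


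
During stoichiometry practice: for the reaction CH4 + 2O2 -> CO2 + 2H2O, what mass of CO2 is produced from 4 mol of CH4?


Mole ratio CO2:CH4 = 1:1
n(CO2) = 4 × 1/1 = 4.000 mol
mass = 4.000 × 44.01 = 176.04 g

176.04 g


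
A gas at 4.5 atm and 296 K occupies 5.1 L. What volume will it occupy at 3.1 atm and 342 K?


P1V1/T1 = P2V2/T2
V2 = P1V1T2/(T1P2)
= 4.5×5.1×342/(296×3.1)
= 8.554 L

8.554 L


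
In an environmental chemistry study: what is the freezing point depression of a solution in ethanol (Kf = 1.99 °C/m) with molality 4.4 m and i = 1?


ΔTf = Kf × m × i
= 1.99 × 4.4 × 1
= 8.756 °C

8.756 °C


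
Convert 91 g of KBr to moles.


M(KBr) = 119.0 g/mol
n = mass/M = 91/119.0 = 0.7647 mol

0.7647 mol


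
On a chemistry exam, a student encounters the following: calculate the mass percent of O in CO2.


M(CO2) = 1×12.01 + 2×16.0 = 44.01 g/mol
Mass of O = 2 × 16.0 = 32.00 g/mol
% O = 32.00/44.01 × 100 = 72.71%

72.71%


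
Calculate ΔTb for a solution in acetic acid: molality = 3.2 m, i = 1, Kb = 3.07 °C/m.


ΔTb = Kb × m × i
= 3.07 × 3.2 × 1
= 9.824 °C

9.824 °C


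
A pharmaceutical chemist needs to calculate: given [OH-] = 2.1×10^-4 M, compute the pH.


pOH = -log10([OH-]) = -log10(2.1×10^-4)
= 4 - log10(2.1) = 3.68
pH = 14 - pOH = 14 - 3.68 = 10.32

10.32


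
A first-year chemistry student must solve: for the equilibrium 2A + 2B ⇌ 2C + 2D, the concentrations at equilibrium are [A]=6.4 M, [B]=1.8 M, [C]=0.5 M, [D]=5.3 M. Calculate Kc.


Kc = [C]^2[D]^2/([A]^2[B]^2)
= (0.5^2 × 5.3^2)/(6.4^2 × 1.8^2)
= 7.0225/132.7104
= 0.05292

0.05292


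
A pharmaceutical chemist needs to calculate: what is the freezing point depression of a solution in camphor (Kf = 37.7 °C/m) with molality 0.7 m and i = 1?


ΔTf = Kf × m × i
= 37.7 × 0.7 × 1
= 26.39 °C

26.39 °C


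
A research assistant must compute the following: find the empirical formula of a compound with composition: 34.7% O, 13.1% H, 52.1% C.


Assume 100 g sample. Moles of each element:
  O: 34.7/16.0 = 2.169 mol
  H: 13.1/1.008 = 12.996 mol
  C: 52.1/12.01 = 4.338 mol
Divide by smallest (2.169):
  O: 2.169/2.169 = 1.0
  H: 12.996/2.169 = 5.99
  C: 4.338/2.169 = 2.0
Empirical formula: C2H6O

C2H6O


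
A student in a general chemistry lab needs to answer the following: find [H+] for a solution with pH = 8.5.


[H+] = 10^(-pH) = 10^(-8.5)
= 3.16×10^-9 M

3.16×10^-9 M


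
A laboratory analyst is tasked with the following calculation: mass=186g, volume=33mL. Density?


ρ = mass/volume
= 186/33
= 5.636 g/mL

5.636 g/mL


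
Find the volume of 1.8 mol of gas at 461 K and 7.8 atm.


PV = nRT  (R = 0.08206 L·atm/(mol·K))
V = nRT/P = 1.8×0.08206×461/7.8
= 8.73 L

8.73 L


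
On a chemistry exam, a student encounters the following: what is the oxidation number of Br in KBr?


halide: -1
Oxidation number: -1

-1


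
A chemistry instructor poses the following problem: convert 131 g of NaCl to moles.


M(NaCl) = 58.44 g/mol
n = mass/M = 131/58.44 = 2.2416 mol

2.2416 mol


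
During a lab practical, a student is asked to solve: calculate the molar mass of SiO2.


M(SiO2) = 1×28.09 + 2×16.0
= 28.09 + 32.0
= 60.09 g/mol

60.09 g/mol


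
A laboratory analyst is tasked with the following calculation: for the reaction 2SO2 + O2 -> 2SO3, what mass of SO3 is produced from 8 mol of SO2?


Mole ratio SO3:SO2 = 2:2
n(SO3) = 8 × 2/2 = 8.000 mol
mass = 8.000 × 80.07 = 640.56 g

640.56 g


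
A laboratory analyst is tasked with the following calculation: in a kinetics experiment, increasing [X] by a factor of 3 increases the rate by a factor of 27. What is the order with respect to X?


rate ∝ [X]^n
3^n = 27 → n = 3
Order in X: 3

3


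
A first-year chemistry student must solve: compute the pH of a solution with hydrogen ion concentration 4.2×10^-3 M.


pH = -log10([H+]) = -log10(4.2×10^-3)
= 3 - log10(4.2)
= 3 - 0.62
= 2.38

2.38


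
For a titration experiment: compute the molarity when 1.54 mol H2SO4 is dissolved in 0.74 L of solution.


M = n/V = 1.54/0.74 = 2.081 mol/L

2.081 M


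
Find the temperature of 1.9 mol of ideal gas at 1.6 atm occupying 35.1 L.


PV = nRT  (R = 0.08206 L·atm/(mol·K))
T = PV/(nR) = 1.6×35.1/(1.9×0.08206)
= 56.16/0.155914
= 360.20 K

360.20 K


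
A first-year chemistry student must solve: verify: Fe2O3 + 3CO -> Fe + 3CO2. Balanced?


Equation: Fe2O3 + 3CO -> Fe + 3CO2
Check atoms: C: 3=3, Fe: 2≠1, O: 6=6
Not balanced

No, not balanced


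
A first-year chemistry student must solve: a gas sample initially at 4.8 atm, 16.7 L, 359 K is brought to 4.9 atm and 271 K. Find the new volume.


P1V1/T1 = P2V2/T2
V2 = P1V1T2/(T1P2)
= 4.8×16.7×271/(359×4.9)
= 12.349 L

12.349 L


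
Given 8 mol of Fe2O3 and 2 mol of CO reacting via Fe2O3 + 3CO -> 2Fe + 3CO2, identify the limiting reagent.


Mole ratio available / coefficient:
  Fe2O3: 8/1 = 8.000
  CO: 2/3 = 0.667
Smaller ratio is limiting.

CO


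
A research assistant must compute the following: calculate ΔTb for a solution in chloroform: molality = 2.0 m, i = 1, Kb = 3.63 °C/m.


ΔTb = Kb × m × i
= 3.63 × 2.0 × 1
= 7.26 °C

7.26 °C


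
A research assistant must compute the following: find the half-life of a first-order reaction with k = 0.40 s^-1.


t½ = ln2/k = 0.693147/(0.40 s^-1)
= 1.733 s

1.733 s


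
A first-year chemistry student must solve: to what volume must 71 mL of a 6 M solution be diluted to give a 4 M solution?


C1V1 = C2V2
6 × 71 = 4 × V2
V2 = 426/4 = 106.5 mL

106.5 mL


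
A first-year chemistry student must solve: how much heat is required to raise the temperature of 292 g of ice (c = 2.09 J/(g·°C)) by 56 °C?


q = mcΔT = 292 × 2.09 × 56
= 34175.68 J

34175.68 J


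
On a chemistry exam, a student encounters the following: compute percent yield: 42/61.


% yield = actual/theoretical × 100
= 42/61 × 100
= 68.85%

68.85%


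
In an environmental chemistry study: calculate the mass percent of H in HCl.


M(HCl) = 1×1.008 + 1×35.45 = 36.458 g/mol
Mass of H = 1 × 1.008 = 1.008 g/mol
% H = 1.008/36.458 × 100 = 2.76%

2.76%


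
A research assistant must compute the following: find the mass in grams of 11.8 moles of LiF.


M(LiF) = 25.94 g/mol
mass = n × M = 11.8 × 25.94 = 306.09 g

306.09 g


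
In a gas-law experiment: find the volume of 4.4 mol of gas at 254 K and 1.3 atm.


PV = nRT  (R = 0.08206 L·atm/(mol·K))
V = nRT/P = 4.4×0.08206×254/1.3
= 70.546 L

70.546 L


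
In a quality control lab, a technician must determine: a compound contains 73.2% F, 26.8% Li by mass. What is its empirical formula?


Assume 100 g sample. Moles of each element:
  F: 73.2/19.0 = 3.853 mol
  Li: 26.8/6.94 = 3.862 mol
Divide by smallest (3.853):
  F: 3.853/3.853 = 1.0
  Li: 3.862/3.853 = 1.0
Empirical formula: LiF

LiF


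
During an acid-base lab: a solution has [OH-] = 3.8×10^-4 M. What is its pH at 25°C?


pOH = -log10([OH-]) = -log10(3.8×10^-4)
= 4 - log10(3.8) = 3.42
pH = 14 - pOH = 14 - 3.42 = 10.58

10.58


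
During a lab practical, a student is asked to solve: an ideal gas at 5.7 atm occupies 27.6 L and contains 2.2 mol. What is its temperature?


PV = nRT  (R = 0.08206 L·atm/(mol·K))
T = PV/(nR) = 5.7×27.6/(2.2×0.08206)
= 157.32/0.180532
= 871.42 K

871.42 K


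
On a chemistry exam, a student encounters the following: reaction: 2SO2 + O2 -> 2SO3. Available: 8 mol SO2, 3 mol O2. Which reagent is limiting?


Mole ratio available / coefficient:
  SO2: 8/2 = 4.000
  O2: 3/1 = 3.000
Smaller ratio is limiting.

O2


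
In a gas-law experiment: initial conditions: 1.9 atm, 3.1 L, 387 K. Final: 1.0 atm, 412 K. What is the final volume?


P1V1/T1 = P2V2/T2
V2 = P1V1T2/(T1P2)
= 1.9×3.1×412/(387×1.0)
= 6.27 L

6.27 L


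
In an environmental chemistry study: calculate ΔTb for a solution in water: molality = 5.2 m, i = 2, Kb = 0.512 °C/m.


ΔTb = Kb × m × i
= 0.512 × 5.2 × 2
= 5.3248 °C

5.3248 °C


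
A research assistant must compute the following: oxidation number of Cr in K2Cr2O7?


2(+1) + 2x + 7(-2) = 0, so x = +6
Oxidation number: +6

+6


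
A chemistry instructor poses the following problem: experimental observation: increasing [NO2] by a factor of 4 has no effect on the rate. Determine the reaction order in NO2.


rate ∝ [NO2]^n
rate ∝ [NO2]^0
Order in NO2: 0

0


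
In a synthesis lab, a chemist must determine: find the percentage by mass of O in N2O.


M(N2O) = 2×14.01 + 1×16.0 = 44.02 g/mol
Mass of O = 1 × 16.0 = 16.00 g/mol
% O = 16.00/44.02 × 100 = 36.35%

36.35%


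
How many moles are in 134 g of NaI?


M(NaI) = 149.89 g/mol
n = mass/M = 134/149.89 = 0.894 mol

0.894 mol


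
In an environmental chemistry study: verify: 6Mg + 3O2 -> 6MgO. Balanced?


Equation: 6Mg + 3O2 -> 6MgO
Check atoms: Mg: 6=6, O: 6=6
Balanced

Yes, balanced


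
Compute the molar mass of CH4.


M(CH4) = 1×12.01 + 4×1.008
= 12.01 + 4.03
= 16.04 g/mol

16.04 g/mol


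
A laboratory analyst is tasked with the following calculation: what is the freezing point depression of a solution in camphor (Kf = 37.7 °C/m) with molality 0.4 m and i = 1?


ΔTf = Kf × m × i
= 37.7 × 0.4 × 1
= 15.08 °C

15.08 °C


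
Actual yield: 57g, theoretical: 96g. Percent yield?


% yield = actual/theoretical × 100
= 57/96 × 100
= 59.38%

59.38%


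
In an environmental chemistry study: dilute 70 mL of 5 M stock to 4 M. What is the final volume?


C1V1 = C2V2
5 × 70 = 4 × V2
V2 = 350/4 = 87.5 mL

87.5 mL


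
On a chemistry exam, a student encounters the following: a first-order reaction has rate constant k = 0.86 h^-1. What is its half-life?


t½ = ln2/k = 0.693147/(0.86 h^-1)
= 0.8060 h

0.8060 h


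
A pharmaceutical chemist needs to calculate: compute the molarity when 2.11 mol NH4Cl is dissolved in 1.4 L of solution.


M = n/V = 2.11/1.4 = 1.507 mol/L

1.507 M


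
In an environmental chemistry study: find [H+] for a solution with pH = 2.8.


[H+] = 10^(-pH) = 10^(-2.8)
= 1.58×10^-3 M

1.58×10^-3 M


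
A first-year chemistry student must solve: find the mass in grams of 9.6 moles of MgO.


M(MgO) = 40.31 g/mol
mass = n × M = 9.6 × 40.31 = 386.98 g

386.98 g


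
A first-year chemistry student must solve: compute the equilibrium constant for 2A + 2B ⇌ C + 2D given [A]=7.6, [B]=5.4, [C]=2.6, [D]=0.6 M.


Kc = [C][D]^2/([A]^2[B]^2)
= (2.6^1 × 0.6^2)/(7.6^2 × 5.4^2)
= 0.936/1684.2816
= 5.557×10^-4

5.557×10^-4


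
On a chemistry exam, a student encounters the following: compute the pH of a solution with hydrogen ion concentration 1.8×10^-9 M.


pH = -log10([H+]) = -log10(1.8×10^-9)
= 9 - log10(1.8)
= 9 - 0.26
= 8.74

8.74


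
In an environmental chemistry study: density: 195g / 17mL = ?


ρ = mass/volume
= 195/17
= 11.471 g/mL

11.471 g/mL


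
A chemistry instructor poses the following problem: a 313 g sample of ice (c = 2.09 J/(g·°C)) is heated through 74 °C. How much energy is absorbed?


q = mcΔT = 313 × 2.09 × 74
= 48408.58 J

48408.58 J


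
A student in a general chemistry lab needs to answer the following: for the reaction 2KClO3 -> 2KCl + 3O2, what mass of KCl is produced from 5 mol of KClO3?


Mole ratio KCl:KClO3 = 2:2
n(KCl) = 5 × 2/2 = 5.000 mol
mass = 5.000 × 74.55 = 372.75 g

372.75 g


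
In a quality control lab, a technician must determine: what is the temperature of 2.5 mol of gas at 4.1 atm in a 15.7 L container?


PV = nRT  (R = 0.08206 L·atm/(mol·K))
T = PV/(nR) = 4.1×15.7/(2.5×0.08206)
= 64.37/0.205150
= 313.77 K

313.77 K


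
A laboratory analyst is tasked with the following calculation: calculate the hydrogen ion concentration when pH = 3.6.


[H+] = 10^(-pH) = 10^(-3.6)
= 2.51×10^-4 M

2.51×10^-4 M


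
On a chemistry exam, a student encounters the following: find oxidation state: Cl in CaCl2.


halide: -1
Oxidation number: -1

-1


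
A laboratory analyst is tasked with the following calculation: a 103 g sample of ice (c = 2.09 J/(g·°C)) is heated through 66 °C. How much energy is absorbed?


q = mcΔT = 103 × 2.09 × 66
= 14207.82 J

14207.82 J


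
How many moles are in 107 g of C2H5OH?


M(C2H5OH) = 46.07 g/mol
n = mass/M = 107/46.07 = 2.3226 mol

2.3226 mol


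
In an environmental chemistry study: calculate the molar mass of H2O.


M(H2O) = 2×1.008 + 1×16.0
= 2.02 + 16.0
= 18.02 g/mol

18.02 g/mol


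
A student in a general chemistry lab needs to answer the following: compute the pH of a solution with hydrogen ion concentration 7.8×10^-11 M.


pH = -log10([H+]) = -log10(7.8×10^-11)
= 11 - log10(7.8)
= 11 - 0.89
= 10.11

10.11


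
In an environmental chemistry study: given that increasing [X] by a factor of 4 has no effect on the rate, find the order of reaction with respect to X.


rate ∝ [X]^n
rate ∝ [X]^0
Order in X: 0

0


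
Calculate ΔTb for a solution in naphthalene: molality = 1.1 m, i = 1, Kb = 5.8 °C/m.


ΔTb = Kb × m × i
= 5.8 × 1.1 × 1
= 6.38 °C

6.38 °C


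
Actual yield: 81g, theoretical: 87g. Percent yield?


% yield = actual/theoretical × 100
= 81/87 × 100
= 93.1%

93.1%


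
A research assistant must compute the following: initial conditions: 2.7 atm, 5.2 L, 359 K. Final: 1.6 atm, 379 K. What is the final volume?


P1V1/T1 = P2V2/T2
V2 = P1V1T2/(T1P2)
= 2.7×5.2×379/(359×1.6)
= 9.264 L

9.264 L


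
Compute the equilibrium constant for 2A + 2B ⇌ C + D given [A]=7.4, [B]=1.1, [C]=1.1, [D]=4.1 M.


Kc = [C][D]/([A]^2[B]^2)
= (1.1^1 × 4.1^1)/(7.4^2 × 1.1^2)
= 4.51/66.2596
= 0.06807

0.06807


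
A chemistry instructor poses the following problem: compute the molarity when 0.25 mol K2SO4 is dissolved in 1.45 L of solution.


M = n/V = 0.25/1.45 = 0.172 mol/L

0.172 M


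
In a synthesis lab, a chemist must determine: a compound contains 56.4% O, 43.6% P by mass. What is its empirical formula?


Assume 100 g sample. Moles of each element:
  O: 56.4/16.0 = 3.525 mol
  P: 43.6/30.97 = 1.408 mol
Divide by smallest (1.408):
  O: 3.525/1.408 = 2.5
  P: 1.408/1.408 = 1.0
Multiply all ratios by 2 to obtain whole numbers.
Empirical formula: P2O5

P2O5


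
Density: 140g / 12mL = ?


ρ = mass/volume
= 140/12
= 11.667 g/mL

11.667 g/mL


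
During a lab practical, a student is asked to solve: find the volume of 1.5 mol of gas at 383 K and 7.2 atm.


PV = nRT  (R = 0.08206 L·atm/(mol·K))
V = nRT/P = 1.5×0.08206×383/7.2
= 6.548 L

6.548 L


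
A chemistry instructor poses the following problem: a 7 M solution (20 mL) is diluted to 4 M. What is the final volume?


C1V1 = C2V2
7 × 20 = 4 × V2
V2 = 140/4 = 35.0 mL

35.0 mL


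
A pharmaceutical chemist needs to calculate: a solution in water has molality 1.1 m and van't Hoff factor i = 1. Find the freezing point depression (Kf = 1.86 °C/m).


ΔTf = Kf × m × i
= 1.86 × 1.1 × 1
= 2.046 °C

2.046 °C


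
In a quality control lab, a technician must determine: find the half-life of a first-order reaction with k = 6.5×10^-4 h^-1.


t½ = ln2/k = 0.693147/(6.5×10^-4 h^-1)
= 1066 h

1066 h


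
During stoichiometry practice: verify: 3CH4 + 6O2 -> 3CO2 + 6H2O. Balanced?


Equation: 3CH4 + 6O2 -> 3CO2 + 6H2O
Check atoms: C: 3=3, H: 12=12, O: 12=12
Balanced

Yes, balanced


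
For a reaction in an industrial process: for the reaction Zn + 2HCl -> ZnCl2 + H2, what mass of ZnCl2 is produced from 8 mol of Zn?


Mole ratio ZnCl2:Zn = 1:1
n(ZnCl2) = 8 × 1/1 = 8.000 mol
mass = 8.000 × 136.28 = 1090.24 g

1090.24 g


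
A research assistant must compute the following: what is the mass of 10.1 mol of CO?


M(CO) = 28.01 g/mol
mass = n × M = 10.1 × 28.01 = 282.90 g

282.90 g


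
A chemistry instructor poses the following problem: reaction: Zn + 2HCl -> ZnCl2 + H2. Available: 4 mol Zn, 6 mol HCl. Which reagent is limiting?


Mole ratio available / coefficient:
  Zn: 4/1 = 4.000
  HCl: 6/2 = 3.000
Smaller ratio is limiting.

HCl


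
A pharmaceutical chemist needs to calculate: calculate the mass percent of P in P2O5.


M(P2O5) = 2×30.97 + 5×16.0 = 141.94 g/mol
Mass of P = 2 × 30.97 = 61.94 g/mol
% P = 61.94/141.94 × 100 = 43.64%

43.64%


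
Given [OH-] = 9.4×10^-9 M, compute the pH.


pOH = -log10([OH-]) = -log10(9.4×10^-9)
= 9 - log10(9.4) = 8.03
pH = 14 - pOH = 14 - 8.03 = 5.97

5.97


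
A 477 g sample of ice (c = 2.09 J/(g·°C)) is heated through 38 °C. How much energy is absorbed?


q = mcΔT = 477 × 2.09 × 38
= 37883.34 J

37883.34 J


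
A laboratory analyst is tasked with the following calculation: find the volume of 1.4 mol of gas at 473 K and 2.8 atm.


PV = nRT  (R = 0.08206 L·atm/(mol·K))
V = nRT/P = 1.4×0.08206×473/2.8
= 19.407 L

19.407 L


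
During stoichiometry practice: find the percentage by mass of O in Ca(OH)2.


M(Ca(OH)2) = 1×40.08 + 2×16.0 + 2×1.008 = 74.096 g/mol
Mass of O = 2 × 16.0 = 32.00 g/mol
% O = 32.00/74.096 × 100 = 43.19%

43.19%


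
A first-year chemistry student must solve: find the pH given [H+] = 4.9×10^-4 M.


pH = -log10([H+]) = -log10(4.9×10^-4)
= 4 - log10(4.9)
= 4 - 0.69
= 3.31

3.31


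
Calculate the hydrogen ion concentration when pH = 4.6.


[H+] = 10^(-pH) = 10^(-4.6)
= 2.51×10^-5 M

2.51×10^-5 M


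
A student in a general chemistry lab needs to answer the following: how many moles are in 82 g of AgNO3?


M(AgNO3) = 169.88 g/mol
n = mass/M = 82/169.88 = 0.4827 mol

0.4827 mol


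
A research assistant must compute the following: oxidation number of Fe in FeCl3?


x + 3(-1) = 0, so x = +3
Oxidation number: +3

+3


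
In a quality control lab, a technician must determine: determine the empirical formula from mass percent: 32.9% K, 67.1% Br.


Assume 100 g sample. Moles of each element:
  K: 32.9/39.1 = 0.841 mol
  Br: 67.1/79.9 = 0.84 mol
Divide by smallest (0.84):
  K: 0.841/0.84 = 1.0
  Br: 0.84/0.84 = 1.0
Empirical formula: KBr

KBr


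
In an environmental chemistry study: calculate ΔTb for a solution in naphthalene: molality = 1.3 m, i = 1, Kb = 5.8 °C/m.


ΔTb = Kb × m × i
= 5.8 × 1.3 × 1
= 7.54 °C

7.54 °C


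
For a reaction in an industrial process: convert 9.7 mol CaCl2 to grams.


M(CaCl2) = 110.98 g/mol
mass = n × M = 9.7 × 110.98 = 1076.51 g

1076.51 g


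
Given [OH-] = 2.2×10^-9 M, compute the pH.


pOH = -log10([OH-]) = -log10(2.2×10^-9)
= 9 - log10(2.2) = 8.66
pH = 14 - pOH = 14 - 8.66 = 5.34

5.34


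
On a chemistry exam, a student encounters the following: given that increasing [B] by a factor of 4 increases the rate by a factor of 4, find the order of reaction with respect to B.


rate ∝ [B]^n
4^n = 4 → n = 1
Order in B: 1

1


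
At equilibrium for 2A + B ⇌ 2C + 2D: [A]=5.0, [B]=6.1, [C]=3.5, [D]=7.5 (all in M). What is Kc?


Kc = [C]^2[D]^2/([A]^2[B])
= (3.5^2 × 7.5^2)/(5.0^2 × 6.1^1)
= 689.0625/152.5
= 4.518

4.518


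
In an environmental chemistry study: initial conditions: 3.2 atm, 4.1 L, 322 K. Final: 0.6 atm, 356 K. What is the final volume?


P1V1/T1 = P2V2/T2
V2 = P1V1T2/(T1P2)
= 3.2×4.1×356/(322×0.6)
= 24.176 L

24.176 L


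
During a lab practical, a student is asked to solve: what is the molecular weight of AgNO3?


M(AgNO3) = 1×107.87 + 1×14.01 + 3×16.0
= 107.87 + 14.01 + 48.0
= 169.88 g/mol

169.88 g/mol


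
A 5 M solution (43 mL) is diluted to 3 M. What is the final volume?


C1V1 = C2V2
5 × 43 = 3 × V2
V2 = 215/3 = 71.67 mL

71.67 mL


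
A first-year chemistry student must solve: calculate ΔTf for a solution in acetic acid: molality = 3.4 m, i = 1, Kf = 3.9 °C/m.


ΔTf = Kf × m × i
= 3.9 × 3.4 × 1
= 13.26 °C

13.26 °C
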